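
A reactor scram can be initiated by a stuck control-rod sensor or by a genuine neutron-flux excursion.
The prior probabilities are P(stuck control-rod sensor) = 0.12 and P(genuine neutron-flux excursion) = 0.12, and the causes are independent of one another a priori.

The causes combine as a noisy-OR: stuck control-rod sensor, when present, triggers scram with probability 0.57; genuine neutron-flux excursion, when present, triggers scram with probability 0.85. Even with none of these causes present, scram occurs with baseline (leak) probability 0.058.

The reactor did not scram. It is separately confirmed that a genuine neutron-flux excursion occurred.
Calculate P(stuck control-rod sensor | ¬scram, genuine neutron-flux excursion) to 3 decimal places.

P(stuck control-rod sensor | ¬scram, genuine neutron-flux excursion) ≈ 0.055

Under noisy-OR, P(scram | causes) = 1 − (1−0.058)·∏(1−qᵢ) over the active causes.
P(¬scram | genuine neutron-flux excursion) = 0.1413·0.88 + 0.060759·0.12 = 0.124344 + 0.007291 = 0.131635
Of this, 0.007291 comes from 0.060759·0.12 (the stuck control-rod sensor=true cases).
So P(stuck control-rod sensor | ¬scram, genuine neutron-flux excursion) = 0.007291/0.131635 ≈ 0.055.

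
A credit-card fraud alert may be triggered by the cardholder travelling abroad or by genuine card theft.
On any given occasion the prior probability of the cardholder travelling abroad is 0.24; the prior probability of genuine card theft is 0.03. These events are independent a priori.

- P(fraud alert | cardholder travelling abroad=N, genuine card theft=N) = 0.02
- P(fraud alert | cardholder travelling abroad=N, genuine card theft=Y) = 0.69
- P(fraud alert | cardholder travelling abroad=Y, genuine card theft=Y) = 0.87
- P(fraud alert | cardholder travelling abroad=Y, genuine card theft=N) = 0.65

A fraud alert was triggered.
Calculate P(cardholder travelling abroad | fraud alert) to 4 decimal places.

P(cardholder travelling abroad | fraud alert) ≈ 0.8379

For the numerator, keep only cardholder travelling abroad=true terms: 0.151320 + 0.006264 = 0.157584
The normalizing constant is 0.02·0.76·0.97 + 0.69·0.76·0.03 + 0.65·0.24·0.97 + 0.87·0.24·0.03 = 0.188060
Posterior = 0.157584 / 0.188060 ≈ 0.8379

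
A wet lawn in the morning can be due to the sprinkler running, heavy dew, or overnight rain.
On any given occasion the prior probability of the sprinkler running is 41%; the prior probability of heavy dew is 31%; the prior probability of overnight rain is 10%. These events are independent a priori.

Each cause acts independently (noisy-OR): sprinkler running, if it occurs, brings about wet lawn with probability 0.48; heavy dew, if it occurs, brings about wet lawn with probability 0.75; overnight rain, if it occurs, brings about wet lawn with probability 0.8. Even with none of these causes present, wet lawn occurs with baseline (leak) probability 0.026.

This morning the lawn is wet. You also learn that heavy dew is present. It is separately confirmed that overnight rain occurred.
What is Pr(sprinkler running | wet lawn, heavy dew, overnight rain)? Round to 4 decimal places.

Under noisy-OR, P(wet lawn | causes) = 1 − (1−0.026)·∏(1−qᵢ) over the active causes.
By total probability over both values of sprinkler running:
  P(wet lawn | heavy dew, overnight rain) = 0.9513×0.59 + 0.974676×0.41
        = 0.561267 + 0.399617 = 0.960884
Keeping only the sprinkler running-present terms gives 0.399617, so
  P(sprinkler running | wet lawn, heavy dew, overnight rain) = 0.399617 / 0.960884 ≈ 0.4159

Pr(sprinkler running | wet lawn, heavy dew, overnight rain) ≈ 0.4159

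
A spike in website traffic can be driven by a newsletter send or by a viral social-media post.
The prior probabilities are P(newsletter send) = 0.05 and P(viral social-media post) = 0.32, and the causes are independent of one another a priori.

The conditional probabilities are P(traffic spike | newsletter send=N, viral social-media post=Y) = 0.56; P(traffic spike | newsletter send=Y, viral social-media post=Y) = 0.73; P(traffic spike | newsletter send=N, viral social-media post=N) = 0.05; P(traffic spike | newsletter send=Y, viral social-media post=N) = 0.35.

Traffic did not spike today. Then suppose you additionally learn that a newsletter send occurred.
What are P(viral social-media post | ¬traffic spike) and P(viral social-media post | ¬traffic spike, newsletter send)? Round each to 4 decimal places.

P(¬traffic spike) = 0.95·0.95·0.68 + 0.44·0.95·0.32 + 0.65·0.05·0.68 + 0.27·0.05·0.32 = 0.613700 + 0.133760 + 0.022100 + 0.004320 = 0.773880
Of this, 0.138080 comes from 0.133760 + 0.004320 (the viral social-media post=true cases).
P(viral social-media post | ¬traffic spike) = 0.138080 / 0.773880 ≈ 0.1784

Now condition on the additional information:
Sum P(¬traffic spike|·) weighted by the priors over both values of viral social-media post:
  P(¬traffic spike | newsletter send) = 0.65·0.68 + 0.27·0.32
        = 0.442000 + 0.086400 = 0.528400
Keeping only the viral social-media post-present terms gives 0.086400, so
  P(viral social-media post | ¬traffic spike, newsletter send) = 0.086400 / 0.528400 ≈ 0.1635

P(viral social-media post | ¬traffic spike) ≈ 0.1784; P(viral social-media post | ¬traffic spike, newsletter send) ≈ 0.1635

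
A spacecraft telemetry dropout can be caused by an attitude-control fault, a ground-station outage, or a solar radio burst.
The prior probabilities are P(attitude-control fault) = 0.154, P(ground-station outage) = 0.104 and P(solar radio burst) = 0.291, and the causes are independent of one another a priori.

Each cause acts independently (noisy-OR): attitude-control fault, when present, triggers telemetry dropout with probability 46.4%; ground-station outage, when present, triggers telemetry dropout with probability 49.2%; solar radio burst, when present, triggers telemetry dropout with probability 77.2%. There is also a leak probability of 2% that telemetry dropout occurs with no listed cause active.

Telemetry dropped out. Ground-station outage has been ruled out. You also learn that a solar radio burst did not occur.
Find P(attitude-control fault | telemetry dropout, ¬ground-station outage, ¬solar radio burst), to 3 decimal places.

P(attitude-control fault | telemetry dropout, ¬ground-station outage, ¬solar radio burst) ≈ 0.812

Under noisy-OR, P(telemetry dropout | causes) = 1 − (1−0.02)·∏(1−qᵢ) over the active causes.
Numerator (weight on configurations with attitude-control fault): 0.47472*0.154 = 0.073107
Denominator P(telemetry dropout | ¬ground-station outage, ¬solar radio burst): 0.02*0.846 + 0.47472*0.154 = 0.090027
P(attitude-control fault | telemetry dropout, ¬ground-station outage, ¬solar radio burst) = 0.073107/0.090027 ≈ 0.812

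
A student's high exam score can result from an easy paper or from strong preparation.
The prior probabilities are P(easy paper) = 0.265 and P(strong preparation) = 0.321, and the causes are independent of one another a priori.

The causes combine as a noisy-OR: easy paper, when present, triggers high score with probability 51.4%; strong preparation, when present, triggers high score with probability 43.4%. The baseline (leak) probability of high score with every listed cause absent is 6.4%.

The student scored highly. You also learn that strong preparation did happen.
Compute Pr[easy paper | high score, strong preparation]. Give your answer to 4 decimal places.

Pr[easy paper | high score, strong preparation] ≈ 0.3628

Under noisy-OR, P(high score | causes) = 1 − (1−0.064)·∏(1−qᵢ) over the active causes.
P(high score | strong preparation) = 0.470224·0.735 + 0.742529·0.265 = 0.345615 + 0.196770 = 0.542385
Restricting to configurations with easy paper present: 0.742529·0.265 = 0.196770.
So P(easy paper | high score, strong preparation) = 0.196770/0.542385 ≈ 0.3628.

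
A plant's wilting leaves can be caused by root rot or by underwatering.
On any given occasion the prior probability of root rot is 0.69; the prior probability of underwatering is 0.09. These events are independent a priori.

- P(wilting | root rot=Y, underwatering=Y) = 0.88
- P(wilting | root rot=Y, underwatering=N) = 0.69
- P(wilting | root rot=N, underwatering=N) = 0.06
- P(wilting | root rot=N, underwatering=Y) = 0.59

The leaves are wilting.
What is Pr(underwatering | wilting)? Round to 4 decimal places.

Pr(underwatering | wilting) ≈ 0.1364

By total probability over the 4 (root rot, underwatering) configurations:
  P(wilting) = 0.06·0.31·0.91 + 0.59·0.31·0.09 + 0.69·0.69·0.91 + 0.88·0.69·0.09
        = 0.016926 + 0.016461 + 0.433251 + 0.054648 = 0.521286
Keeping only the underwatering-present terms gives 0.071109, so
  P(underwatering | wilting) = 0.071109 / 0.521286 ≈ 0.1364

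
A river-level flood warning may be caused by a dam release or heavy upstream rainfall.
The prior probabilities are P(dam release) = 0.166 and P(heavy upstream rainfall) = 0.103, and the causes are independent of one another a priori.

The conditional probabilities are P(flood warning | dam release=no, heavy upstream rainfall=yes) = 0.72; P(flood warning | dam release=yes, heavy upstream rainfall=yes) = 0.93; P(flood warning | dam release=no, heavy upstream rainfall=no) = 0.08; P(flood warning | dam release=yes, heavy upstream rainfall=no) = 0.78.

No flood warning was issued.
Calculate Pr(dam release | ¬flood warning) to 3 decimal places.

Pr(dam release | ¬flood warning) ≈ 0.046

P(¬flood warning) = 0.92*0.834*0.897 + 0.28*0.834*0.103 + 0.22*0.166*0.897 + 0.07*0.166*0.103 = 0.688250 + 0.024053 + 0.032758 + 0.001197 = 0.746258
The dam release-present share is 0.032758 + 0.001197 = 0.033955.
P(dam release | ¬flood warning) = 0.033955 / 0.746258 ≈ 0.046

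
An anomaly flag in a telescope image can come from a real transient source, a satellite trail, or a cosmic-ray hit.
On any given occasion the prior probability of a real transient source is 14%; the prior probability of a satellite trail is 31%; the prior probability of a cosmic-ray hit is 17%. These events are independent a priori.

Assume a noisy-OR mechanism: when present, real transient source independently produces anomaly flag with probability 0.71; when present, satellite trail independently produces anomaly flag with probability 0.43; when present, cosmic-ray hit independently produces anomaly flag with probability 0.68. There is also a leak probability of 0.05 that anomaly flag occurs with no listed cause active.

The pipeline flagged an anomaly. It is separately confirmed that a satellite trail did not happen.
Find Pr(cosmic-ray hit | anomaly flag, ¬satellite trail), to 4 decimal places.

Under noisy-OR, P(anomaly flag | causes) = 1 − (1−0.05)·∏(1−qᵢ) over the active causes.
By total probability over the 4 (real transient source, cosmic-ray hit) configurations:
  P(anomaly flag | ¬satellite trail) = 0.05*0.86*0.83 + 0.696*0.86*0.17 + 0.7245*0.14*0.83 + 0.91184*0.14*0.17
        = 0.035690 + 0.101755 + 0.084187 + 0.021702 = 0.243334
Keeping only the cosmic-ray hit-present terms gives 0.123457, so
  P(cosmic-ray hit | anomaly flag, ¬satellite trail) = 0.123457 / 0.243334 ≈ 0.5074

Pr(cosmic-ray hit | anomaly flag, ¬satellite trail) ≈ 0.5074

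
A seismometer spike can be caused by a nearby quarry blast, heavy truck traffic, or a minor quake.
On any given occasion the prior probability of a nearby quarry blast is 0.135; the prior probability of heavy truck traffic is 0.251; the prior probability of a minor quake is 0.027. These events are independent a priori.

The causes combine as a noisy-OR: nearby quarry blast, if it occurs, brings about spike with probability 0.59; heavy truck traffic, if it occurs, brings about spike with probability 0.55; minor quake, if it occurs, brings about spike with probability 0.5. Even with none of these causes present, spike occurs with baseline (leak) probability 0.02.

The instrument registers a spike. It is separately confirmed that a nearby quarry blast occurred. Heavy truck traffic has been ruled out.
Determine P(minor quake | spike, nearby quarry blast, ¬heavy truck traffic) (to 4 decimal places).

P(minor quake | spike, nearby quarry blast, ¬heavy truck traffic) ≈ 0.0357

Under noisy-OR, P(spike | causes) = 1 − (1−0.02)·∏(1−qᵢ) over the active causes.
Weight on minor quake=true, given the evidence: 0.7991×0.027 = 0.021576
Denominator P(spike | nearby quarry blast, ¬heavy truck traffic): 0.5982×0.973 + 0.7991×0.027 = 0.603625
P(minor quake | spike, nearby quarry blast, ¬heavy truck traffic) = 0.021576/0.603625 ≈ 0.0357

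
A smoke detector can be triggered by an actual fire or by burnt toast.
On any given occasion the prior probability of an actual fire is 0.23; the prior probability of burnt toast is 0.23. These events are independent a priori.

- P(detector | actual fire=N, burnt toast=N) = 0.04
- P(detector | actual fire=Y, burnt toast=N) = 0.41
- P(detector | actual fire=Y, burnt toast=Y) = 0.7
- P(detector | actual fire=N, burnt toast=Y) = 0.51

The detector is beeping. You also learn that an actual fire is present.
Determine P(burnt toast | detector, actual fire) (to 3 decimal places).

Numerator (weight on configurations with burnt toast): 0.7·0.23 = 0.161000
The normalizing constant is 0.41·0.77 + 0.7·0.23 = 0.476700
Posterior = 0.161000 / 0.476700 ≈ 0.338

P(burnt toast | detector, actual fire) ≈ 0.338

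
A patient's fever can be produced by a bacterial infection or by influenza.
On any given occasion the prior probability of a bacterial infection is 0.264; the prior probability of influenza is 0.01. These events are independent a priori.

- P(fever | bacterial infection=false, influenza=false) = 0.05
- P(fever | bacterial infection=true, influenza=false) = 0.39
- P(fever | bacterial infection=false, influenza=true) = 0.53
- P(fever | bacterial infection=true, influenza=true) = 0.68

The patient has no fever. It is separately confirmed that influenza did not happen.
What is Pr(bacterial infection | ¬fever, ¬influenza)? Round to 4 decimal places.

Pr(bacterial infection | ¬fever, ¬influenza) ≈ 0.1872

For the numerator, keep only bacterial infection=true terms: 0.61×0.264 = 0.161040
The normalizing constant is 0.95×0.736 + 0.61×0.264 = 0.860240
P(bacterial infection | ¬fever, ¬influenza) = 0.161040/0.860240 ≈ 0.1872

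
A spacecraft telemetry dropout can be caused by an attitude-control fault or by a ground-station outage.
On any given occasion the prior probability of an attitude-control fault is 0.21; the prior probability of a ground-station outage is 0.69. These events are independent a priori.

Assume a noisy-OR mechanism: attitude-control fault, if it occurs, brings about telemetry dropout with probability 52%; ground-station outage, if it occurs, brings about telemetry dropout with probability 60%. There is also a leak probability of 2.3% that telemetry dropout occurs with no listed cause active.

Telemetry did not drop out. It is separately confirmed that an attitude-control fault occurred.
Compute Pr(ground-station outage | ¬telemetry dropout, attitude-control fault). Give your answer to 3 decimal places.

Pr(ground-station outage | ¬telemetry dropout, attitude-control fault) ≈ 0.471

Under noisy-OR, P(telemetry dropout | causes) = 1 − (1−0.023)·∏(1−qᵢ) over the active causes.
P(¬telemetry dropout | attitude-control fault) = 0.46896·0.31 + 0.187584·0.69 = 0.145378 + 0.129433 = 0.274811
The ground-station outage-present share is 0.187584·0.69 = 0.129433.
Hence the posterior is 0.129433/0.274811 ≈ 0.471.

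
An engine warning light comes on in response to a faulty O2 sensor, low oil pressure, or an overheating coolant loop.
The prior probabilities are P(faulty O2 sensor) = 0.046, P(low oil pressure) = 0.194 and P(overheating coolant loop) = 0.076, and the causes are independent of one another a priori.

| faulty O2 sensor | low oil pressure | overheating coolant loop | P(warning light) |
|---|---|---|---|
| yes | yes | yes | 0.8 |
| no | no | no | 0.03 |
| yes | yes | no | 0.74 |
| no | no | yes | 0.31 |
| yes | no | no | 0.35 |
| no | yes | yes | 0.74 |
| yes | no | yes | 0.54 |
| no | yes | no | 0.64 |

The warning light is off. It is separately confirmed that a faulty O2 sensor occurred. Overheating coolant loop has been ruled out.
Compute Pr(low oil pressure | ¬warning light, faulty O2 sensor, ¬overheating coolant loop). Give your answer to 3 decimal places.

By total probability over both values of low oil pressure:
  P(¬warning light | faulty O2 sensor, ¬overheating coolant loop) = 0.65*0.806 + 0.26*0.194
        = 0.523900 + 0.050440 = 0.574340
The terms with low oil pressure present sum to 0.050440, so
  P(low oil pressure | ¬warning light, faulty O2 sensor, ¬overheating coolant loop) = 0.050440 / 0.574340 ≈ 0.088

Pr(low oil pressure | ¬warning light, faulty O2 sensor, ¬overheating coolant loop) ≈ 0.088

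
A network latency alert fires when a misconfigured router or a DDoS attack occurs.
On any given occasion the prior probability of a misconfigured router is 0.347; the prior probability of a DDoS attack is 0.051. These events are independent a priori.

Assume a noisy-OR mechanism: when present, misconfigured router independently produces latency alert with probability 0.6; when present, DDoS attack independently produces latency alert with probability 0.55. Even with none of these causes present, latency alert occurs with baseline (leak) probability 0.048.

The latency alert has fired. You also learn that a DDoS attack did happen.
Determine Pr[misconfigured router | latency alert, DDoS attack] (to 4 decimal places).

Pr[misconfigured router | latency alert, DDoS attack] ≈ 0.4351

Under noisy-OR, P(latency alert | causes) = 1 − (1−0.048)·∏(1−qᵢ) over the active causes.
P(latency alert | DDoS attack) = 0.5716·0.653 + 0.82864·0.347 = 0.373255 + 0.287538 = 0.660793
Restricting to configurations with misconfigured router present: 0.82864·0.347 = 0.287538.
P(misconfigured router | latency alert, DDoS attack) = 0.287538 / 0.660793 ≈ 0.4351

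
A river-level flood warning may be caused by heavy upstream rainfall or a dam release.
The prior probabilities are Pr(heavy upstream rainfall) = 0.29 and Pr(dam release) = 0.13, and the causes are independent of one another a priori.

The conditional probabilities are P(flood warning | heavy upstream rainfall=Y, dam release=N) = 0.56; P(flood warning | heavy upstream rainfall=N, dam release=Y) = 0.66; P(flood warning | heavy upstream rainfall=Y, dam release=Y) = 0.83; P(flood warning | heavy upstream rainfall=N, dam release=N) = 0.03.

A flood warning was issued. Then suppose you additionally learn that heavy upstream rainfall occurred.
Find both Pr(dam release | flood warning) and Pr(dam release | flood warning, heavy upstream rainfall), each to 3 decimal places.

Pr(dam release | flood warning) ≈ 0.366; Pr(dam release | flood warning, heavy upstream rainfall) ≈ 0.181

Enumerate the 4 (heavy upstream rainfall, dam release) configurations and weight by the priors:
  P(flood warning) = 0.03*0.71*0.87 + 0.66*0.71*0.13 + 0.56*0.29*0.87 + 0.83*0.29*0.13
        = 0.018531 + 0.060918 + 0.141288 + 0.031291 = 0.252028
Keeping only the dam release-present terms gives 0.092209, so
  P(dam release | flood warning) = 0.092209 / 0.252028 ≈ 0.366

Now condition on the additional information:
By total probability over both values of dam release:
  P(flood warning | heavy upstream rainfall) = 0.56*0.87 + 0.83*0.13
        = 0.487200 + 0.107900 = 0.595100
Configurations with dam release contribute 0.107900, so
  P(dam release | flood warning, heavy upstream rainfall) = 0.107900 / 0.595100 ≈ 0.181
— heavy upstream rainfall explains away the evidence for dam release.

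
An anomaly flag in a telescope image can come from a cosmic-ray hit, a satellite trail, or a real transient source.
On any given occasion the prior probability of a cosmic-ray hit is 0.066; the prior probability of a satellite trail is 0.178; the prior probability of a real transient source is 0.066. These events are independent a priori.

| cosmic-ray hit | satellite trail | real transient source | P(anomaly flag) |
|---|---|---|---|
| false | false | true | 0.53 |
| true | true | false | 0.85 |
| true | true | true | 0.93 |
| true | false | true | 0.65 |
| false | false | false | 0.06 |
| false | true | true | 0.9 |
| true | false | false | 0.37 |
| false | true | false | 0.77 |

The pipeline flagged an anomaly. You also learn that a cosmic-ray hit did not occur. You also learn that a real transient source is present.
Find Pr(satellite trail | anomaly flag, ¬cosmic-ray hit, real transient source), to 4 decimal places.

Pr(satellite trail | anomaly flag, ¬cosmic-ray hit, real transient source) ≈ 0.2689

Enumerate both values of satellite trail and weight by the priors:
  P(anomaly flag | ¬cosmic-ray hit, real transient source) = 0.53*0.822 + 0.9*0.178
        = 0.435660 + 0.160200 = 0.595860
Keeping only the satellite trail-present terms gives 0.160200, so
  P(satellite trail | anomaly flag, ¬cosmic-ray hit, real transient source) = 0.160200 / 0.595860 ≈ 0.2689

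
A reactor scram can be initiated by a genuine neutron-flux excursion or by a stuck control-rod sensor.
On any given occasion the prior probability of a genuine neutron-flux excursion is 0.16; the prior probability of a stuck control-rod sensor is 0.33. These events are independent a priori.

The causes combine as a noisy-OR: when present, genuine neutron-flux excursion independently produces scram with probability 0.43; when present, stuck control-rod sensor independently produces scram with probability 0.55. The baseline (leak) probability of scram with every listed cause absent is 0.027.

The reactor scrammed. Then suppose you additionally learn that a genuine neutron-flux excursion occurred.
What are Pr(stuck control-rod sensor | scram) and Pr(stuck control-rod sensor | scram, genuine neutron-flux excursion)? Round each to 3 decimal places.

Under noisy-OR, P(scram | causes) = 1 − (1−0.027)·∏(1−qᵢ) over the active causes.
P(scram) = 0.027·0.84·0.67 + 0.56215·0.84·0.33 + 0.44539·0.16·0.67 + 0.750425·0.16·0.33 = 0.015196 + 0.155828 + 0.047746 + 0.039622 = 0.258392
Restricting to configurations with stuck control-rod sensor present: 0.155828 + 0.039622 = 0.195450.
So P(stuck control-rod sensor | scram) = 0.195450/0.258392 ≈ 0.756.

Now condition on the additional information:
Weight on stuck control-rod sensor=true, given the evidence: 0.750425·0.33 = 0.247640
Denominator P(scram | genuine neutron-flux excursion): 0.44539·0.67 + 0.750425·0.33 = 0.546051
P(stuck control-rod sensor | scram, genuine neutron-flux excursion) = 0.247640/0.546051 ≈ 0.454

Pr(stuck control-rod sensor | scram) ≈ 0.756; Pr(stuck control-rod sensor | scram, genuine neutron-flux excursion) ≈ 0.454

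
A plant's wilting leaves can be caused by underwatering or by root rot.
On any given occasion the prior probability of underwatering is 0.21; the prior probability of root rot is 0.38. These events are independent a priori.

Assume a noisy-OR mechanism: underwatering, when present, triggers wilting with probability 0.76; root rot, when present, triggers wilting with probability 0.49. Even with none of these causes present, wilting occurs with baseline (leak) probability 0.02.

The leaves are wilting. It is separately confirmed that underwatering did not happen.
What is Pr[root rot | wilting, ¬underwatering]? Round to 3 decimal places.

Under noisy-OR, P(wilting | causes) = 1 − (1−0.02)·∏(1−qᵢ) over the active causes.
P(wilting | ¬underwatering) = 0.02*0.62 + 0.5002*0.38 = 0.012400 + 0.190076 = 0.202476
The root rot-present share is 0.5002*0.38 = 0.190076.
So P(root rot | wilting, ¬underwatering) = 0.190076/0.202476 ≈ 0.939.

Pr[root rot | wilting, ¬underwatering] ≈ 0.939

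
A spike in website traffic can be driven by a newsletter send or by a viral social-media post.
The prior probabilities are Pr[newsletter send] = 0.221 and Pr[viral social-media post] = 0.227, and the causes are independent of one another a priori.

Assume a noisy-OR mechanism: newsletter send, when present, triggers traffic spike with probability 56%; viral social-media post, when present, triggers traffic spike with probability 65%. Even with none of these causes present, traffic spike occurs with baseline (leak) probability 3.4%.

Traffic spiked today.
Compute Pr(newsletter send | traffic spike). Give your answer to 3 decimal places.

Under noisy-OR, P(traffic spike | causes) = 1 − (1−0.034)·∏(1−qᵢ) over the active causes.
Numerator (weight on configurations with newsletter send): 0.098222 + 0.042704 = 0.140926
The normalizing constant is 0.034*0.779*0.773 + 0.6619*0.779*0.227 + 0.57496*0.221*0.773 + 0.851236*0.221*0.227 = 0.278446
Posterior = 0.140926 / 0.278446 ≈ 0.506

Pr(newsletter send | traffic spike) ≈ 0.506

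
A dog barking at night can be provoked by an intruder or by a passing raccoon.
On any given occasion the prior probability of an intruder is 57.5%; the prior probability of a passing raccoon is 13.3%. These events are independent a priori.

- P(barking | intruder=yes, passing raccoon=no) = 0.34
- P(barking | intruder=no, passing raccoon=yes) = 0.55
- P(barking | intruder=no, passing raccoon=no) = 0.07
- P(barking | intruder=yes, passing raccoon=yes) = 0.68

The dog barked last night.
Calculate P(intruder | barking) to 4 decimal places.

By total probability over the 4 (intruder, passing raccoon) configurations:
  P(barking) = 0.07·0.425·0.867 + 0.55·0.425·0.133 + 0.34·0.575·0.867 + 0.68·0.575·0.133
        = 0.025793 + 0.031089 + 0.169498 + 0.052003 = 0.278383
Keeping only the intruder-present terms gives 0.221501, so
  P(intruder | barking) = 0.221501 / 0.278383 ≈ 0.7957

P(intruder | barking) ≈ 0.7957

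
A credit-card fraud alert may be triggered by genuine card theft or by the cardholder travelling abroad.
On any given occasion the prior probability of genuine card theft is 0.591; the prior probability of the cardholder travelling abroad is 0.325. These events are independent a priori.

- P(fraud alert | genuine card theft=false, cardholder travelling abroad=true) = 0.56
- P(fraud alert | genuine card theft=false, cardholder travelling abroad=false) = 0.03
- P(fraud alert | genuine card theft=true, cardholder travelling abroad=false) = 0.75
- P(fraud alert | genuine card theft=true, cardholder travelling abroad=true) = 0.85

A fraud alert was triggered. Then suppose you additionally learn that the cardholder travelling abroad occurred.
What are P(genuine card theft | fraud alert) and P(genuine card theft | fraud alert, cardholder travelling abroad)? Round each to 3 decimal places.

P(fraud alert) = 0.03*0.409*0.675 + 0.56*0.409*0.325 + 0.75*0.591*0.675 + 0.85*0.591*0.325 = 0.008282 + 0.074438 + 0.299194 + 0.163264 = 0.545178
Of this, 0.462458 comes from 0.299194 + 0.163264 (the genuine card theft=true cases).
Hence the posterior is 0.462458/0.545178 ≈ 0.848.

With the extra evidence:
Sum P(fraud alert|·) weighted by the priors over both values of genuine card theft:
  P(fraud alert | cardholder travelling abroad) = 0.56·0.409 + 0.85·0.591
        = 0.229040 + 0.502350 = 0.731390
Keeping only the genuine card theft-present terms gives 0.502350, so
  P(genuine card theft | fraud alert, cardholder travelling abroad) = 0.502350 / 0.731390 ≈ 0.687
— cardholder travelling abroad explains away the evidence for genuine card theft.

P(genuine card theft | fraud alert) ≈ 0.848; P(genuine card theft | fraud alert, cardholder travelling abroad) ≈ 0.687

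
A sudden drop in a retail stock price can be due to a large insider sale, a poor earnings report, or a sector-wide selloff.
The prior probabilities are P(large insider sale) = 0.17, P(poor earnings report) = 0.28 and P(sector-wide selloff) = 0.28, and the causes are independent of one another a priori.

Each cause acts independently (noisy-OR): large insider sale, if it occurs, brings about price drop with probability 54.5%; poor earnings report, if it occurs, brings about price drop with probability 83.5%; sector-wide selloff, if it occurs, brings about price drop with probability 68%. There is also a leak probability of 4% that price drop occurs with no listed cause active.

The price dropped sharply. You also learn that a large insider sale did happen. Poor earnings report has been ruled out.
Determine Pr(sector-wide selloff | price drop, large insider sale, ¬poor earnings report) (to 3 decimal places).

Pr(sector-wide selloff | price drop, large insider sale, ¬poor earnings report) ≈ 0.373

Under noisy-OR, P(price drop | causes) = 1 − (1−0.04)·∏(1−qᵢ) over the active causes.
P(price drop | large insider sale, ¬poor earnings report) = 0.5632·0.72 + 0.860224·0.28 = 0.405504 + 0.240863 = 0.646367
Of this, 0.240863 comes from 0.860224·0.28 (the sector-wide selloff=true cases).
So P(sector-wide selloff | price drop, large insider sale, ¬poor earnings report) = 0.240863/0.646367 ≈ 0.373.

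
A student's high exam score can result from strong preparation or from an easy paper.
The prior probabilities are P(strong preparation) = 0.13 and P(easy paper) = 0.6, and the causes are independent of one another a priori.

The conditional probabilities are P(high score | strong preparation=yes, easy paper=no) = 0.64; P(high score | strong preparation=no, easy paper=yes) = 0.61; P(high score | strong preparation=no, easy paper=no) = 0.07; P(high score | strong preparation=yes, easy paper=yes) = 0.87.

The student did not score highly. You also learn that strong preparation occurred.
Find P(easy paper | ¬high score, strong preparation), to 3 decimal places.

P(easy paper | ¬high score, strong preparation) ≈ 0.351

Enumerate both values of easy paper and weight by the priors:
  P(¬high score | strong preparation) = 0.36*0.4 + 0.13*0.6
        = 0.144000 + 0.078000 = 0.222000
The terms with easy paper present sum to 0.078000, so
  P(easy paper | ¬high score, strong preparation) = 0.078000 / 0.222000 ≈ 0.351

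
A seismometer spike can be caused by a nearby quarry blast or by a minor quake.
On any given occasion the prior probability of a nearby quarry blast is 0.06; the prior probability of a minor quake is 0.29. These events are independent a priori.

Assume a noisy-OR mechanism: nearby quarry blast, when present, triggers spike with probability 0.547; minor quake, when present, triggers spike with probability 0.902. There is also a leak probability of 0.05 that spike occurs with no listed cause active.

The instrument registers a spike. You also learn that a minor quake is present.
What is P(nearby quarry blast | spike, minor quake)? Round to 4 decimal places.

P(nearby quarry blast | spike, minor quake) ≈ 0.0632

Under noisy-OR, P(spike | causes) = 1 − (1−0.05)·∏(1−qᵢ) over the active causes.
Sum P(spike|·) weighted by the priors over both values of nearby quarry blast:
  P(spike | minor quake) = 0.9069*0.94 + 0.957826*0.06
        = 0.852486 + 0.057470 = 0.909956
Configurations with nearby quarry blast contribute 0.057470, so
  P(nearby quarry blast | spike, minor quake) = 0.057470 / 0.909956 ≈ 0.0632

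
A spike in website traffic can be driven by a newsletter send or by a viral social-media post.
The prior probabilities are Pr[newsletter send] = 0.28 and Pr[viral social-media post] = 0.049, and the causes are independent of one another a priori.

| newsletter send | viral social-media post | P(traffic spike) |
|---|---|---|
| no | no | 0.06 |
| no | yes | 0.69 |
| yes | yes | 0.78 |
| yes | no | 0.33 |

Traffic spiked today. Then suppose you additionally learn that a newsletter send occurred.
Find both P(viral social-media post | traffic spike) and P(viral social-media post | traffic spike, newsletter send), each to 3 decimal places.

P(viral social-media post | traffic spike) ≈ 0.214; P(viral social-media post | traffic spike, newsletter send) ≈ 0.109

P(traffic spike) = 0.06×0.72×0.951 + 0.69×0.72×0.049 + 0.33×0.28×0.951 + 0.78×0.28×0.049 = 0.041083 + 0.024343 + 0.087872 + 0.010702 = 0.164000
Restricting to configurations with viral social-media post present: 0.024343 + 0.010702 = 0.035045.
P(viral social-media post | traffic spike) = 0.035045 / 0.164000 ≈ 0.214

Now condition on the additional information:
P(traffic spike | newsletter send) = 0.33*0.951 + 0.78*0.049 = 0.313830 + 0.038220 = 0.352050
Of this, 0.038220 comes from 0.78*0.049 (the viral social-media post=true cases).
So P(viral social-media post | traffic spike, newsletter send) = 0.038220/0.352050 ≈ 0.109.
This is intercausal reasoning (explaining away): once newsletter send accounts for the traffic spike, viral social-media post becomes less likely.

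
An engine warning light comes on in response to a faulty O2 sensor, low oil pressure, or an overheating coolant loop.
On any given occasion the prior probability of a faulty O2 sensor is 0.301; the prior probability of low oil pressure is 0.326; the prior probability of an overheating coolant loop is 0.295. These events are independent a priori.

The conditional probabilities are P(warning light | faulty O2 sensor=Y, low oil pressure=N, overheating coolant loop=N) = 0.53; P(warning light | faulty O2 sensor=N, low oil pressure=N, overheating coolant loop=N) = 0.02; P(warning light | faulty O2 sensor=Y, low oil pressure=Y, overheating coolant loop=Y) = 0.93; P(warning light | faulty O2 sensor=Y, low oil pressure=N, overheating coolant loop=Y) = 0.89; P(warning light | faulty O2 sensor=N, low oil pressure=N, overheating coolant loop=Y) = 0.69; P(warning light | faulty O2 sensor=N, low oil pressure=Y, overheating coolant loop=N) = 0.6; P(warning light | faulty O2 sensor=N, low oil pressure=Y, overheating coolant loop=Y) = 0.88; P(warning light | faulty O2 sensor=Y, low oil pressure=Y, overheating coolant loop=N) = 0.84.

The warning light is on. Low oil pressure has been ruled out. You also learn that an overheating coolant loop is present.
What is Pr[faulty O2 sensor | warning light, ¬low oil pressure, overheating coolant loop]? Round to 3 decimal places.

Numerator (weight on configurations with faulty O2 sensor): 0.89×0.301 = 0.267890
Normalizer over all consistent configurations: 0.69×0.699 + 0.89×0.301 = 0.750200
P(faulty O2 sensor | warning light, ¬low oil pressure, overheating coolant loop) = 0.267890/0.750200 ≈ 0.357

Pr[faulty O2 sensor | warning light, ¬low oil pressure, overheating coolant loop] ≈ 0.357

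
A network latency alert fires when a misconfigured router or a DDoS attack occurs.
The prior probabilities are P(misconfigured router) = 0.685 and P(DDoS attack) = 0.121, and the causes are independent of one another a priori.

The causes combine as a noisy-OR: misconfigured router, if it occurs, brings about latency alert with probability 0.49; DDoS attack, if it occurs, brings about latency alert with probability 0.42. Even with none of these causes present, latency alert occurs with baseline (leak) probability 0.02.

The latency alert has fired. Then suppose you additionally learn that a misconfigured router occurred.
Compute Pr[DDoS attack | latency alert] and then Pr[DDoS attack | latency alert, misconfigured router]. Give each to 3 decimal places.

Under noisy-OR, P(latency alert | causes) = 1 − (1−0.02)·∏(1−qᵢ) over the active causes.
For the numerator, keep only DDoS attack=true terms: 0.016450 + 0.058858 = 0.075308
The normalizing constant is 0.02×0.315×0.879 + 0.4316×0.315×0.121 + 0.5002×0.685×0.879 + 0.710116×0.685×0.121 = 0.382024
Posterior = 0.075308 / 0.382024 ≈ 0.197

Now also conditioning on misconfigured router=true:
Weight on DDoS attack=true, given the evidence: 0.710116*0.121 = 0.085924
Normalizer over all consistent configurations: 0.5002*0.879 + 0.710116*0.121 = 0.525600
Posterior = 0.085924 / 0.525600 ≈ 0.163
— misconfigured router explains away the evidence for DDoS attack.

Pr[DDoS attack | latency alert] ≈ 0.197; Pr[DDoS attack | latency alert, misconfigured router] ≈ 0.163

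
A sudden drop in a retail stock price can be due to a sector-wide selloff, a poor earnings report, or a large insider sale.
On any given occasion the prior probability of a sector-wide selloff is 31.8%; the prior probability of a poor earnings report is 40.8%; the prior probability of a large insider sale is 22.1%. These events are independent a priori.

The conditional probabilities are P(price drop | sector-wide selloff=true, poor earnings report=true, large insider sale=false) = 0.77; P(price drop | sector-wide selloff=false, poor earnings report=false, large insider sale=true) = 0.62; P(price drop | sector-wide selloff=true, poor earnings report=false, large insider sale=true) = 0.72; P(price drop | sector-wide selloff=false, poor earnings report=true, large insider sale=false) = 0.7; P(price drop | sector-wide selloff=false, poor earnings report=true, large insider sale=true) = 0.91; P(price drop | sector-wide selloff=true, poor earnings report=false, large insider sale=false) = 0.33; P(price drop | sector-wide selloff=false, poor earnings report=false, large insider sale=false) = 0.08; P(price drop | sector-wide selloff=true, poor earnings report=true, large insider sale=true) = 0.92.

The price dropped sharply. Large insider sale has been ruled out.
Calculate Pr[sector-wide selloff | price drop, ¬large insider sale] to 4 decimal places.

Pr[sector-wide selloff | price drop, ¬large insider sale] ≈ 0.4164

Enumerate the 4 (sector-wide selloff, poor earnings report) configurations and weight by the priors:
  P(price drop | ¬large insider sale) = 0.08×0.682×0.592 + 0.7×0.682×0.408 + 0.33×0.318×0.592 + 0.77×0.318×0.408
        = 0.032300 + 0.194779 + 0.062124 + 0.099903 = 0.389106
The terms with sector-wide selloff present sum to 0.162027, so
  P(sector-wide selloff | price drop, ¬large insider sale) = 0.162027 / 0.389106 ≈ 0.4164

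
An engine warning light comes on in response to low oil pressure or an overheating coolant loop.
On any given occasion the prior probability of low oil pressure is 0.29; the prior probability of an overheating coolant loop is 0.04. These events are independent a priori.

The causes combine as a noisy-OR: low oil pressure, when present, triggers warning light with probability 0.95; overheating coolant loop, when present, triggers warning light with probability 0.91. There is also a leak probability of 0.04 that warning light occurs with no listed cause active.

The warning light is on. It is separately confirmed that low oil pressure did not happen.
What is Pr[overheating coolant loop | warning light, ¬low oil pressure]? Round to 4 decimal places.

Pr[overheating coolant loop | warning light, ¬low oil pressure] ≈ 0.4876

Under noisy-OR, P(warning light | causes) = 1 − (1−0.04)·∏(1−qᵢ) over the active causes.
For the numerator, keep only overheating coolant loop=true terms: 0.9136×0.04 = 0.036544
The normalizing constant is 0.04×0.96 + 0.9136×0.04 = 0.074944
P(overheating coolant loop | warning light, ¬low oil pressure) = 0.036544/0.074944 ≈ 0.4876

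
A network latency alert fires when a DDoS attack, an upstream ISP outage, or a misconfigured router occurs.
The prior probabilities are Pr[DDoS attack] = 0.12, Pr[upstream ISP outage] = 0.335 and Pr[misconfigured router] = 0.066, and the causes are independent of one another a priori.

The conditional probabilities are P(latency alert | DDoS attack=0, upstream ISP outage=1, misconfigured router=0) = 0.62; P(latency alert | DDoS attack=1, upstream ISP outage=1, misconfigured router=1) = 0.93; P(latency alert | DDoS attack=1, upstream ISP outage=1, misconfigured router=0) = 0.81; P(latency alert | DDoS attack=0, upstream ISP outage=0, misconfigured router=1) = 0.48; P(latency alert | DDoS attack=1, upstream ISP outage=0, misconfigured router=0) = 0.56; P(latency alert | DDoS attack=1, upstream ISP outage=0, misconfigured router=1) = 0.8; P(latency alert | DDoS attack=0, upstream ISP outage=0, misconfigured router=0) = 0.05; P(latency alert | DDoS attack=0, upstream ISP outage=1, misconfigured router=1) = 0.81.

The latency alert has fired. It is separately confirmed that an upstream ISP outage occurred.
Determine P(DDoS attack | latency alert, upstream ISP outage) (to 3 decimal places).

P(latency alert | upstream ISP outage) = 0.62*0.88*0.934 + 0.81*0.88*0.066 + 0.81*0.12*0.934 + 0.93*0.12*0.066 = 0.509590 + 0.047045 + 0.090785 + 0.007366 = 0.654786
Of this, 0.098151 comes from 0.090785 + 0.007366 (the DDoS attack=true cases).
Hence the posterior is 0.098151/0.654786 ≈ 0.150.

P(DDoS attack | latency alert, upstream ISP outage) ≈ 0.150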